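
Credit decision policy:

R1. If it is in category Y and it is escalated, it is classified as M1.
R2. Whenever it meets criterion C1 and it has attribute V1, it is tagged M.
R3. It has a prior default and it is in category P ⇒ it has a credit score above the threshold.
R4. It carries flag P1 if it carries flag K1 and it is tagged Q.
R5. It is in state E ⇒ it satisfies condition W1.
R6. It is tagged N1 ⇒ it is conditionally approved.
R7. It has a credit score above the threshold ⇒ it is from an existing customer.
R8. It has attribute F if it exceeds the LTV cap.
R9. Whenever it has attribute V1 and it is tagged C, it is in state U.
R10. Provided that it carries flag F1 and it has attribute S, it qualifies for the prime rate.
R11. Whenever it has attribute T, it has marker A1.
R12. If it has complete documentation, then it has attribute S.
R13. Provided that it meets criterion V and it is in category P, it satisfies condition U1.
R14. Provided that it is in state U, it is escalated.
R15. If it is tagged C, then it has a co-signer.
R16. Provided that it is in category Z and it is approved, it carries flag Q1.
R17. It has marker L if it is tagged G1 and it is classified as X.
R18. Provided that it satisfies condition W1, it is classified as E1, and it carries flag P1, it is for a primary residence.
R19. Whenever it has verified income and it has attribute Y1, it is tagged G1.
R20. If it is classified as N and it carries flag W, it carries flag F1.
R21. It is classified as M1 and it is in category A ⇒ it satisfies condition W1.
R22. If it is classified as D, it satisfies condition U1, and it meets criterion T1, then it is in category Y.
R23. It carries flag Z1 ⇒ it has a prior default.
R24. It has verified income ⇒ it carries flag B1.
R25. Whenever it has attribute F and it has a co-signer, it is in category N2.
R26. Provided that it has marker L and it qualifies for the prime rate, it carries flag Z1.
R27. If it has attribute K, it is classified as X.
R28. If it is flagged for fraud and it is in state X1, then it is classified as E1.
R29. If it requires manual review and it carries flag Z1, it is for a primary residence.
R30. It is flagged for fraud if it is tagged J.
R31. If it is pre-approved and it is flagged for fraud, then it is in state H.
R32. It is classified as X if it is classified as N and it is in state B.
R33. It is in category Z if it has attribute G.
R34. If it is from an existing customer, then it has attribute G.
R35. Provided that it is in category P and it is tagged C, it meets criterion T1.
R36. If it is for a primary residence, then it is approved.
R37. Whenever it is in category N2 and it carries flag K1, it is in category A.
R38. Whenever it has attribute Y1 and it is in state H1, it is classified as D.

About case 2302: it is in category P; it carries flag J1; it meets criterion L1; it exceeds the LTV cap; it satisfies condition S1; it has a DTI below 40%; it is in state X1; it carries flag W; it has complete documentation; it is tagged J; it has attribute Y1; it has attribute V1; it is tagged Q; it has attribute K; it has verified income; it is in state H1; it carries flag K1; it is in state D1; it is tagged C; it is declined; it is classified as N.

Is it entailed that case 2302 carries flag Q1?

Forward chaining from the given facts derives: carries flag P1, has attribute F, is in state U, has attribute S, is escalated, has a co-signer, is tagged G1, carries flag F1, carries flag B1, is in category N2, is classified as X, is flagged for fraud, meets criterion T1, is in category A, is classified as D, qualifies for the prime rate, has marker L, carries flag Z1, is classified as E1, has a prior default, has a credit score above the threshold, is from an existing customer, has attribute G, is in category Z.
The only rule concluding "it carries flag Q1" is R16, which needs "it is approved"; that is never established.

No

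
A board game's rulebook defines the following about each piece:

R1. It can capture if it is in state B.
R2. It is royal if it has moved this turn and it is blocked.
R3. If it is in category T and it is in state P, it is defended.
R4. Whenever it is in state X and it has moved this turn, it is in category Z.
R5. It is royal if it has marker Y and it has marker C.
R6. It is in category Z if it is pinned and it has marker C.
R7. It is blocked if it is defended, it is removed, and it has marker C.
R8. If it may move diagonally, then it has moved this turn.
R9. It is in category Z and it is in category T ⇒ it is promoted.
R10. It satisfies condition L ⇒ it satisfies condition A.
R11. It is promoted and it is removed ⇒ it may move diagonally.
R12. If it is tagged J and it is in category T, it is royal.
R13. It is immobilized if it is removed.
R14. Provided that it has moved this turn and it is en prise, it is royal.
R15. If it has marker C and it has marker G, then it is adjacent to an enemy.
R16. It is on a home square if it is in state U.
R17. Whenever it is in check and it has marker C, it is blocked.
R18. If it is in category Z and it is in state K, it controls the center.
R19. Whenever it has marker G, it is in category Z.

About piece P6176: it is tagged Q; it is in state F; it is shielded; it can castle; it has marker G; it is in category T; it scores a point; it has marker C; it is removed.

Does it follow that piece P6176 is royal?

Forward chaining from the given facts derives: is immobilized, is adjacent to an enemy, is in category Z, is promoted, may move diagonally, has moved this turn.
Rules concluding "it is royal": R2 needs "it is blocked"; R5 needs "it has marker Y"; R12 needs "it is tagged J"; R14 needs "it is en prise" — none of these are established.

No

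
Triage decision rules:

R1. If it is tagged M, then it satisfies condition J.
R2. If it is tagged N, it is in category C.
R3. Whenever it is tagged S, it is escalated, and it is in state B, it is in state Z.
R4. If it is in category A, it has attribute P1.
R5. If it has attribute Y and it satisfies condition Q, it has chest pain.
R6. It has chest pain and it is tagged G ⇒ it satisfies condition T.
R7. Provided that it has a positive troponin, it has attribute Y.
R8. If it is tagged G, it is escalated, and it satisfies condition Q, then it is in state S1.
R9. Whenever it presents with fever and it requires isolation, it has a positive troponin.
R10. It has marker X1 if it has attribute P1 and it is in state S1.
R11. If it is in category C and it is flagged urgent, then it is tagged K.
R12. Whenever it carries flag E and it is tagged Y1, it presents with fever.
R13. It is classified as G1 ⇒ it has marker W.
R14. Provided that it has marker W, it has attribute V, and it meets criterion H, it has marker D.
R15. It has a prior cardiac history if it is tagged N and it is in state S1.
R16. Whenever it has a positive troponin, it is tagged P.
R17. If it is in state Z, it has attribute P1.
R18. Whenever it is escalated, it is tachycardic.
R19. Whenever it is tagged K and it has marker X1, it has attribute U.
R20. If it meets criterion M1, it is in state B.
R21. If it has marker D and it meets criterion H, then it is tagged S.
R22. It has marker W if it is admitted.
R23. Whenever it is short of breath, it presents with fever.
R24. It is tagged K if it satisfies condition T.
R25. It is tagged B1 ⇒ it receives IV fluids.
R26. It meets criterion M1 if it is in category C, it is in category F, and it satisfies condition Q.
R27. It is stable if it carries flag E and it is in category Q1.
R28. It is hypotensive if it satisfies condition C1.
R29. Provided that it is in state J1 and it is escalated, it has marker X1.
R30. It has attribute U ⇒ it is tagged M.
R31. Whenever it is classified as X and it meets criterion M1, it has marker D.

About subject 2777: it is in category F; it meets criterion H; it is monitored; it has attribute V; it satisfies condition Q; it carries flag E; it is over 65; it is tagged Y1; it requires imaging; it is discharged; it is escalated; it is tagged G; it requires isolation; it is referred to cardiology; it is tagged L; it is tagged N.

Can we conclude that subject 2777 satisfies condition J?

Forward chaining from the given facts derives: is in category C, is in state S1, presents with fever, has a prior cardiac history, is tachycardic, meets criterion M1, has a positive troponin, is tagged P, is in state B, has attribute Y, has chest pain, satisfies condition T, is tagged K.
The only rule concluding "it satisfies condition J" is R1, which needs "it is tagged M"; that is never established.

No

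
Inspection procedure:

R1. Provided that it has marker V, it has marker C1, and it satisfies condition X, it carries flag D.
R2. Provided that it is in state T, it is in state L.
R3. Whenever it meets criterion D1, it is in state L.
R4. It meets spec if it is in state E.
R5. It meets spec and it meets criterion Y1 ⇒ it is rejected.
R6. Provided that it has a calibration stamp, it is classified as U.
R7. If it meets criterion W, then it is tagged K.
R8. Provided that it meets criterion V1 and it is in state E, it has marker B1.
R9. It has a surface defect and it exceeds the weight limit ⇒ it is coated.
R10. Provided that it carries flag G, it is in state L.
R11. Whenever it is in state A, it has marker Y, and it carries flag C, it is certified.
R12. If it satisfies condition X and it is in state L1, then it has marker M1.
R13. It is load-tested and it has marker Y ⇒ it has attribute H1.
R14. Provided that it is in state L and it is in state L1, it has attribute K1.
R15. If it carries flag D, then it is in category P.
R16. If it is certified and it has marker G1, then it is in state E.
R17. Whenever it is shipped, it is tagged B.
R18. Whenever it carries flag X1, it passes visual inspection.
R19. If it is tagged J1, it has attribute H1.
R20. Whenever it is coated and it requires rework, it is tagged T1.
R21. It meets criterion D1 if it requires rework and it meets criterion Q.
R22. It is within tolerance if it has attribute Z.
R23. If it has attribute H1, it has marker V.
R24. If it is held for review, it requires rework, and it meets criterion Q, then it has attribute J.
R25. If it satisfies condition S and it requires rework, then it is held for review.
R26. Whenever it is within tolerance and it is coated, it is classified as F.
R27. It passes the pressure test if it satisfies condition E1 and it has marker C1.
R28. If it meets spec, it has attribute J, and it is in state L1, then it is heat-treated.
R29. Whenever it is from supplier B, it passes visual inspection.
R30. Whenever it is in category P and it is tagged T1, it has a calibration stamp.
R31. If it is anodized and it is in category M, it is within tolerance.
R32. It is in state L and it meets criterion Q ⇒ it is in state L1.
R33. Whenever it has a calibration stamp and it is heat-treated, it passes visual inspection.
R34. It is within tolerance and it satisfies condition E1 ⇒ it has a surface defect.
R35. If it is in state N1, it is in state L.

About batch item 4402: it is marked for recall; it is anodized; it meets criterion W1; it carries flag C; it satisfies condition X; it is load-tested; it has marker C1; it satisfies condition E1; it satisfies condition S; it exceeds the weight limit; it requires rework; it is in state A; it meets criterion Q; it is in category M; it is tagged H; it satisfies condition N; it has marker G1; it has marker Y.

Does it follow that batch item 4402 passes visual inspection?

By R11 (it is in state A, it has marker Y, it carries flag C): it is certified.
By R13 (it is load-tested, it has marker Y): it has attribute H1.
By R16 (it is certified, it has marker G1): it is in state E.
By R21 (it requires rework, it meets criterion Q): it meets criterion D1.
By R23 (it has attribute H1): it has marker V.
By R25 (it satisfies condition S, it requires rework): it is held for review.
By R31 (it is anodized, it is in category M): it is within tolerance.
By R34 (it is within tolerance, it satisfies condition E1): it has a surface defect.
By R1 (it has marker V, it has marker C1, it satisfies condition X): it carries flag D.
By R3 (it meets criterion D1): it is in state L.
By R4 (it is in state E): it meets spec.
By R9 (it has a surface defect, it exceeds the weight limit): it is coated.
By R15 (it carries flag D): it is in category P.
By R20 (it is coated, it requires rework): it is tagged T1.
By R24 (it is held for review, it requires rework, it meets criterion Q): it has attribute J.
By R30 (it is in category P, it is tagged T1): it has a calibration stamp.
By R32 (it is in state L, it meets criterion Q): it is in state L1.
By R28 (it meets spec, it has attribute J, it is in state L1): it is heat-treated.
By R33 (it has a calibration stamp, it is heat-treated): it passes visual inspection.

Yes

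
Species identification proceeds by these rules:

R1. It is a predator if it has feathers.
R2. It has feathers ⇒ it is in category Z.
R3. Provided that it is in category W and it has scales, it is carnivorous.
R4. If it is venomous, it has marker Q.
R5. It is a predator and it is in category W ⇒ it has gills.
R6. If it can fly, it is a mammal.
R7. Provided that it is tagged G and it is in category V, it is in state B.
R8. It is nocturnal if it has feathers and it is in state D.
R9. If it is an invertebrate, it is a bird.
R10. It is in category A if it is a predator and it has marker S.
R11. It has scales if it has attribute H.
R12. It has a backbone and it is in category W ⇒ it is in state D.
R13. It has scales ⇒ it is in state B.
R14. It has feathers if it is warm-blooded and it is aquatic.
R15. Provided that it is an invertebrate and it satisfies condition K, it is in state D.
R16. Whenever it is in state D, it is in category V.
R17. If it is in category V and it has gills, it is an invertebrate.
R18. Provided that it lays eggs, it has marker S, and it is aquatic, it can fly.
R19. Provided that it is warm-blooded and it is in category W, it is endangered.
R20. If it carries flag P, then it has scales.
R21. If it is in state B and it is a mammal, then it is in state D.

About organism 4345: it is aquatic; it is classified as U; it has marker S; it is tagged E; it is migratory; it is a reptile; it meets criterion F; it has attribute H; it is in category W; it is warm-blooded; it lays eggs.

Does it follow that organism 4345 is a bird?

Yes

By R11 (it has attribute H): it has scales.
By R13 (it has scales): it is in state B.
By R14 (it is warm-blooded, it is aquatic): it has feathers.
By R18 (it lays eggs, it has marker S, it is aquatic): it can fly.
By R1 (it has feathers): it is a predator.
By R5 (it is a predator, it is in category W): it has gills.
By R6 (it can fly): it is a mammal.
By R21 (it is in state B, it is a mammal): it is in state D.
By R16 (it is in state D): it is in category V.
By R17 (it is in category V, it has gills): it is an invertebrate.
By R9 (it is an invertebrate): it is a bird.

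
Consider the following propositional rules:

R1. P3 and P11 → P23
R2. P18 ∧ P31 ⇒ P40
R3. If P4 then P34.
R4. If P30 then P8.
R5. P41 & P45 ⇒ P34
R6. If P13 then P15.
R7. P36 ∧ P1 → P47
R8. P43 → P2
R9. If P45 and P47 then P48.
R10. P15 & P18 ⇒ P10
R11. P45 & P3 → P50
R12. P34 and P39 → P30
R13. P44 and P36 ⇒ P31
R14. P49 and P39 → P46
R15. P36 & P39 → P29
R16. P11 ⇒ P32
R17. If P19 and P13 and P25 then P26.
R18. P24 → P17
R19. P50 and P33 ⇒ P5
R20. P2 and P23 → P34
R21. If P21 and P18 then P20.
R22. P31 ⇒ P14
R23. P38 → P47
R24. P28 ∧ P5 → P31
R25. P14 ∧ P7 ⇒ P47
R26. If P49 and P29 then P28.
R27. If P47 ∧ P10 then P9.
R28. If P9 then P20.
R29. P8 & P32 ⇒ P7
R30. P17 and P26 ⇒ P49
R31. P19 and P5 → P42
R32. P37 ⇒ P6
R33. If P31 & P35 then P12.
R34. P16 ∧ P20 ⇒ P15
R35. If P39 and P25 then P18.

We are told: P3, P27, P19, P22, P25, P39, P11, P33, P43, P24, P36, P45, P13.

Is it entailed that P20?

Yes

P23  (by R1: P3, P11)
P15  (by R6: P13)
P2  (by R8: P43)
P50  (by R11: P45, P3)
P29  (by R15: P36, P39)
P32  (by R16: P11)
P26  (by R17: P19, P13, P25)
P17  (by R18: P24)
P5  (by R19: P50, P33)
P34  (by R20: P2, P23)
P49  (by R30: P17, P26)
P18  (by R35: P39, P25)
P10  (by R10: P15, P18)
P30  (by R12: P34, P39)
P28  (by R26: P49, P29)
P8  (by R4: P30)
P31  (by R24: P28, P5)
P7  (by R29: P8, P32)
P14  (by R22: P31)
P47  (by R25: P14, P7)
P9  (by R27: P47, P10)
P20  (by R28: P9)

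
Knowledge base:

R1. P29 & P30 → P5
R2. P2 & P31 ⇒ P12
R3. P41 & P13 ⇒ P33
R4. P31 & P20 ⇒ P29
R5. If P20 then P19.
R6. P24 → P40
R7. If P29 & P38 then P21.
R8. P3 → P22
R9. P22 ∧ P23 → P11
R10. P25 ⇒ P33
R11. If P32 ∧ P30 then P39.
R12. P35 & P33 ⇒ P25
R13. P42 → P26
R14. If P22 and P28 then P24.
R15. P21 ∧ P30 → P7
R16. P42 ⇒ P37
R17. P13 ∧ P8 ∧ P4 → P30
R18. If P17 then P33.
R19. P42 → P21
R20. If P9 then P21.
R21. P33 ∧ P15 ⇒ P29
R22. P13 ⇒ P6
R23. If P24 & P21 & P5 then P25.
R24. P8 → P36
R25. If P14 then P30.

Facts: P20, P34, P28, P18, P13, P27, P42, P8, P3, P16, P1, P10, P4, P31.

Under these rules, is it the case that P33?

P29  (by R4: P31, P20)
P22  (by R8: P3)
P24  (by R14: P22, P28)
P30  (by R17: P13, P8, P4)
P21  (by R19: P42)
P5  (by R1: P29, P30)
P25  (by R23: P24, P21, P5)
P33  (by R10: P25)

Yes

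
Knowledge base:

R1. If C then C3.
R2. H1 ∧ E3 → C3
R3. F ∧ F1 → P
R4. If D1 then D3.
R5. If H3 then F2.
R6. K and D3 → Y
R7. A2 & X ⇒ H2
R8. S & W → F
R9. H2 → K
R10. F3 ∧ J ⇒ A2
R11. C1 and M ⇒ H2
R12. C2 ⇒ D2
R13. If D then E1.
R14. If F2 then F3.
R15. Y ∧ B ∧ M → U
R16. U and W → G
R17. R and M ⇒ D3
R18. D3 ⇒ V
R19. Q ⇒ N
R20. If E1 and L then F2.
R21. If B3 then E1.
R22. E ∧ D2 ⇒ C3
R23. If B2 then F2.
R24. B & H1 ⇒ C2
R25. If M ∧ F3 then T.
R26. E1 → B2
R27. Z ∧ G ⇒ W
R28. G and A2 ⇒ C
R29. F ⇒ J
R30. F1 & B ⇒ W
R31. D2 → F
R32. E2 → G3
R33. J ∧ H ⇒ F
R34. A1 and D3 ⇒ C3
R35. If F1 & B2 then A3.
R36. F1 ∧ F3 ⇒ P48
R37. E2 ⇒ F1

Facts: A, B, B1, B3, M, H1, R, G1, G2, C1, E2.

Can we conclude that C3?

Yes

H2  (by R11: C1, M)
D3  (by R17: R, M)
E1  (by R21: B3)
C2  (by R24: B, H1)
B2  (by R26: E1)
F1  (by R37: E2)
K  (by R9: H2)
D2  (by R12: C2)
F2  (by R23: B2)
W  (by R30: F1, B)
F  (by R31: D2)
Y  (by R6: K, D3)
F3  (by R14: F2)
U  (by R15: Y, B, M)
G  (by R16: U, W)
J  (by R29: F)
A2  (by R10: F3, J)
C  (by R28: G, A2)
C3  (by R1: C)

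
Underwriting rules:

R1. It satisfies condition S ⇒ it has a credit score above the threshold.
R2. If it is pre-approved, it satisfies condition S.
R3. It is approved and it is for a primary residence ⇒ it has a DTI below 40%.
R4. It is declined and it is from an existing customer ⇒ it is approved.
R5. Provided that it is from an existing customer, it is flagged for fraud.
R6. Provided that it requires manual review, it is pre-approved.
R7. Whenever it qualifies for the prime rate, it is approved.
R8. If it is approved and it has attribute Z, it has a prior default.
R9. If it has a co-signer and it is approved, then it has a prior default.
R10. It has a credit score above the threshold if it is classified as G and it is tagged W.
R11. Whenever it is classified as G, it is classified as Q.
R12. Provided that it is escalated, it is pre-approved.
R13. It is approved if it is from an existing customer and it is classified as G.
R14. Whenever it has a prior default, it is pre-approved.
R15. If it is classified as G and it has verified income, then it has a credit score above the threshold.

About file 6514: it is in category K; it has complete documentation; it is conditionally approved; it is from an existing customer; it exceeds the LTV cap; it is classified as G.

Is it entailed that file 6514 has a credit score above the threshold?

Forward chaining from the given facts derives: is flagged for fraud, is classified as Q, is approved.
Rules concluding "it has a credit score above the threshold": R1 needs "it satisfies condition S"; R10 needs "it is tagged W"; R15 needs "it has verified income" — none of these are established.

No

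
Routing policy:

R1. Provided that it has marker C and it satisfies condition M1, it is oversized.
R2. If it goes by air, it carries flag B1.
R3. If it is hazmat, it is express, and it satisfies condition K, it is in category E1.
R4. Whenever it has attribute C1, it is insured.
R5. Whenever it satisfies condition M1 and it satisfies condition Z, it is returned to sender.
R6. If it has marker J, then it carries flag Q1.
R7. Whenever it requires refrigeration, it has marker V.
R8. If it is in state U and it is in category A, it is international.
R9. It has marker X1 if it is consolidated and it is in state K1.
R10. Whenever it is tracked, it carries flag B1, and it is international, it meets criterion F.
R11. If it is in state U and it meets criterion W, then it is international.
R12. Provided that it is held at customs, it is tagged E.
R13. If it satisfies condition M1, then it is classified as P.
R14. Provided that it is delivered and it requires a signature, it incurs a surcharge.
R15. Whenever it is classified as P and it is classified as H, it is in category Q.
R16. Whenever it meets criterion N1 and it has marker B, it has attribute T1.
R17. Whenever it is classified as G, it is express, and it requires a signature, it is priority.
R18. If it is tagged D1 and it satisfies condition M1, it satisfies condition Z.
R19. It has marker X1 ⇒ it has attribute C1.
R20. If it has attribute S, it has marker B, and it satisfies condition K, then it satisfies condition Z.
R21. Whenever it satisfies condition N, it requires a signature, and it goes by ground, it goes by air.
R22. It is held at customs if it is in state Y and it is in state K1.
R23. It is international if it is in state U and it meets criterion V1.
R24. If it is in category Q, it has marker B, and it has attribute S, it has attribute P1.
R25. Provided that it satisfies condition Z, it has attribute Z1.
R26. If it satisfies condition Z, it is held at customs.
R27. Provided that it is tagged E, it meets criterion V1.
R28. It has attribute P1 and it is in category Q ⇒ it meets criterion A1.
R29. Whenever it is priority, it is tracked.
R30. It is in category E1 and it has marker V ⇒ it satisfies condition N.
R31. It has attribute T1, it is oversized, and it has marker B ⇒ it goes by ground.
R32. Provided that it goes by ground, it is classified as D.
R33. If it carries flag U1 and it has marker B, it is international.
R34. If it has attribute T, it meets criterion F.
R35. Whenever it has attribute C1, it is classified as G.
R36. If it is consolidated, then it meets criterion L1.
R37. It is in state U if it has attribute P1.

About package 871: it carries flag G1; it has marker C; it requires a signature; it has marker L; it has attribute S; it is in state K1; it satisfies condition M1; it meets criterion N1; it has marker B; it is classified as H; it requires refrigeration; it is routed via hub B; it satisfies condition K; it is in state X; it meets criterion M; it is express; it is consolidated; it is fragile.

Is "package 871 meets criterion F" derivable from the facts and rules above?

No

Forward chaining from the given facts derives: is oversized, has marker V, has marker X1, is classified as P, is in category Q, has attribute T1, has attribute C1, satisfies condition Z, has attribute P1, has attribute Z1, is held at customs, meets criterion A1, goes by ground, is classified as D, is classified as G, meets criterion L1, is in state U, is insured, is returned to sender, is tagged E, is priority, meets criterion V1, is tracked, is international.
Rules concluding "it meets criterion F": R10 needs "it carries flag B1"; R34 needs "it has attribute T" — none of these are established.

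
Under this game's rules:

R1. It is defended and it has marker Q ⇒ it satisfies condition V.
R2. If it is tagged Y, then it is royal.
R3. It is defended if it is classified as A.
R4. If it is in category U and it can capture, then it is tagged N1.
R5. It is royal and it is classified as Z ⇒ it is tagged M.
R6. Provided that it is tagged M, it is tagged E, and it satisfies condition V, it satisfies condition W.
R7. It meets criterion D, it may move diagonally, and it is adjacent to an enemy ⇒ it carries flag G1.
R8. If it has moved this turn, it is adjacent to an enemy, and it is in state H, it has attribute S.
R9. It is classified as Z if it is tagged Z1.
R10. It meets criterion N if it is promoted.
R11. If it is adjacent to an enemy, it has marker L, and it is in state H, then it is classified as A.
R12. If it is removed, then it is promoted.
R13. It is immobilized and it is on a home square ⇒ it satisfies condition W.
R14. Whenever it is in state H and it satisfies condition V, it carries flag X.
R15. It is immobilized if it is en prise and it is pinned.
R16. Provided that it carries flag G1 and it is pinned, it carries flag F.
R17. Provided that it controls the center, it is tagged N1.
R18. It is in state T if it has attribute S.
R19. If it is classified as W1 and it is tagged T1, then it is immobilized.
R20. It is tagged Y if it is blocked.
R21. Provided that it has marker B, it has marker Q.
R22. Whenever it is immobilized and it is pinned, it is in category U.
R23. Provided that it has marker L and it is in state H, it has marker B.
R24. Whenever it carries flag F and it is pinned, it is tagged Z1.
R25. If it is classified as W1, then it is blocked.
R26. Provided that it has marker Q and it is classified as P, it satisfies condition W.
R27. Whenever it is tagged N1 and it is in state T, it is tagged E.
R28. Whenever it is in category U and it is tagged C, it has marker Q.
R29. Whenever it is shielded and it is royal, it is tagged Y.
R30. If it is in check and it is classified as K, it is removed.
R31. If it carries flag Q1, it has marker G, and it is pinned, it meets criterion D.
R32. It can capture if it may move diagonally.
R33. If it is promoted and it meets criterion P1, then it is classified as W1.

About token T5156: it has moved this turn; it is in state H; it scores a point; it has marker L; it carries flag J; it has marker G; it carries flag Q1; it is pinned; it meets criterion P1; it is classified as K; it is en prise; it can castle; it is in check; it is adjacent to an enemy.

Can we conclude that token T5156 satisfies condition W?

Forward chaining from the given facts derives: has attribute S, is classified as A, is immobilized, is in state T, is in category U, has marker B, is removed, meets criterion D, is defended, is promoted, has marker Q, is classified as W1, satisfies condition V, meets criterion N, carries flag X, is blocked, is tagged Y, is royal.
Rules concluding "it satisfies condition W": R6 needs "it is tagged M"; R13 needs "it is on a home square"; R26 needs "it is classified as P" — none of these are established.

No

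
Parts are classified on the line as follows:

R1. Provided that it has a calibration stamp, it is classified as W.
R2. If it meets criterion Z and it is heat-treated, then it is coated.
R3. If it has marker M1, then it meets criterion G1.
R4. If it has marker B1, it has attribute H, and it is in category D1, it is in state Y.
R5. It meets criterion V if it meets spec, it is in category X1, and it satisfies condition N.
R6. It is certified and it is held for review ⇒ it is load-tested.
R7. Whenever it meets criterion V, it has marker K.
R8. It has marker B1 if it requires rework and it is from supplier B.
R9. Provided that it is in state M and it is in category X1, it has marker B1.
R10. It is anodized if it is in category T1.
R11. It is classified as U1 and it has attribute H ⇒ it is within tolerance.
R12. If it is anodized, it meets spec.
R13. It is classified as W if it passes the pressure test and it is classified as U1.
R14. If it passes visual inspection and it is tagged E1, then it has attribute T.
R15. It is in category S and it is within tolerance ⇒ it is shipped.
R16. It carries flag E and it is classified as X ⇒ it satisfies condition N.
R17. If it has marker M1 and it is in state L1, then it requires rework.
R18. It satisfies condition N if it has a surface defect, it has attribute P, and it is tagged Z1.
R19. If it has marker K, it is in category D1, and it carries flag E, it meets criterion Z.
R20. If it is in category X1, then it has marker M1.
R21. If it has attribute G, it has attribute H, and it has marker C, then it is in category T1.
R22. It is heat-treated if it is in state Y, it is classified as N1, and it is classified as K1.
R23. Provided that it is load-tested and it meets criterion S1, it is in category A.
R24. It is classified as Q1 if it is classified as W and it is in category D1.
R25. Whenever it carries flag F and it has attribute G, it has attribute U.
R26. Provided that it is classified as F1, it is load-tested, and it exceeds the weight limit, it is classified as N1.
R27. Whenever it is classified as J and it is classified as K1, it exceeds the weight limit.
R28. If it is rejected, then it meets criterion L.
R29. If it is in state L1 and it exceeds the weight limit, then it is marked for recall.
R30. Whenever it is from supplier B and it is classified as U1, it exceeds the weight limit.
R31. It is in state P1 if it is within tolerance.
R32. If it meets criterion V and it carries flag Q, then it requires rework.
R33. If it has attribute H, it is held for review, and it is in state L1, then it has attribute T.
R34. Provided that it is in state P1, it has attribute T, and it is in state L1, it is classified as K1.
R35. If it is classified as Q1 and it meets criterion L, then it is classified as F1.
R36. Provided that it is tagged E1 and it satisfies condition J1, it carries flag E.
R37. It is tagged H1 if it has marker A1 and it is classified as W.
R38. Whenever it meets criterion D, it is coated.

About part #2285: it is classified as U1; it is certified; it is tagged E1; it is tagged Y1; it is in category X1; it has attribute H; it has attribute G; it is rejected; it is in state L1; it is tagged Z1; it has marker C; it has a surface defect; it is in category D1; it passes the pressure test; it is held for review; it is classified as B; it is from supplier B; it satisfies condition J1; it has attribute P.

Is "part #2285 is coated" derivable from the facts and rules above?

Yes

By R6 (it is certified, it is held for review): it is load-tested.
By R11 (it is classified as U1, it has attribute H): it is within tolerance.
By R13 (it passes the pressure test, it is classified as U1): it is classified as W.
By R18 (it has a surface defect, it has attribute P, it is tagged Z1): it satisfies condition N.
By R20 (it is in category X1): it has marker M1.
By R21 (it has attribute G, it has attribute H, it has marker C): it is in category T1.
By R24 (it is classified as W, it is in category D1): it is classified as Q1.
By R28 (it is rejected): it meets criterion L.
By R30 (it is from supplier B, it is classified as U1): it exceeds the weight limit.
By R31 (it is within tolerance): it is in state P1.
By R33 (it has attribute H, it is held for review, it is in state L1): it has attribute T.
By R34 (it is in state P1, it has attribute T, it is in state L1): it is classified as K1.
By R35 (it is classified as Q1, it meets criterion L): it is classified as F1.
By R36 (it is tagged E1, it satisfies condition J1): it carries flag E.
By R10 (it is in category T1): it is anodized.
By R12 (it is anodized): it meets spec.
By R17 (it has marker M1, it is in state L1): it requires rework.
By R26 (it is classified as F1, it is load-tested, it exceeds the weight limit): it is classified as N1.
By R5 (it meets spec, it is in category X1, it satisfies condition N): it meets criterion V.
By R7 (it meets criterion V): it has marker K.
By R8 (it requires rework, it is from supplier B): it has marker B1.
By R19 (it has marker K, it is in category D1, it carries flag E): it meets criterion Z.
By R4 (it has marker B1, it has attribute H, it is in category D1): it is in state Y.
By R22 (it is in state Y, it is classified as N1, it is classified as K1): it is heat-treated.
By R2 (it meets criterion Z, it is heat-treated): it is coated.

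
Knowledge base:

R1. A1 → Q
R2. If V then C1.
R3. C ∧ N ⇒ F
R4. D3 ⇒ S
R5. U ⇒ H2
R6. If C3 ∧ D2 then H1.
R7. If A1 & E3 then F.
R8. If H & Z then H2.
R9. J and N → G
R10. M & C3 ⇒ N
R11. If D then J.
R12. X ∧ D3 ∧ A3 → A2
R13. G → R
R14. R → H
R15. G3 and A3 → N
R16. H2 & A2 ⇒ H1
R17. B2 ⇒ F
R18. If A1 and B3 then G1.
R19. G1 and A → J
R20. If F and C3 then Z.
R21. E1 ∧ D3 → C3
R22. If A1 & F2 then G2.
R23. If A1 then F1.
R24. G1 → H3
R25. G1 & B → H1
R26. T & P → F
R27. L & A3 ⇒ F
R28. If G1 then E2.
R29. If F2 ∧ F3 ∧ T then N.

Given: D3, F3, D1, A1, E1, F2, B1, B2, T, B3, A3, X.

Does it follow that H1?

No

Forward chaining from the given facts derives: Q, S, A2, F, G1, C3, G2, F1, H3, E2, N, Z.
Rules concluding H1: R6 needs D2; R16 needs H2; R25 needs B — none of these are established.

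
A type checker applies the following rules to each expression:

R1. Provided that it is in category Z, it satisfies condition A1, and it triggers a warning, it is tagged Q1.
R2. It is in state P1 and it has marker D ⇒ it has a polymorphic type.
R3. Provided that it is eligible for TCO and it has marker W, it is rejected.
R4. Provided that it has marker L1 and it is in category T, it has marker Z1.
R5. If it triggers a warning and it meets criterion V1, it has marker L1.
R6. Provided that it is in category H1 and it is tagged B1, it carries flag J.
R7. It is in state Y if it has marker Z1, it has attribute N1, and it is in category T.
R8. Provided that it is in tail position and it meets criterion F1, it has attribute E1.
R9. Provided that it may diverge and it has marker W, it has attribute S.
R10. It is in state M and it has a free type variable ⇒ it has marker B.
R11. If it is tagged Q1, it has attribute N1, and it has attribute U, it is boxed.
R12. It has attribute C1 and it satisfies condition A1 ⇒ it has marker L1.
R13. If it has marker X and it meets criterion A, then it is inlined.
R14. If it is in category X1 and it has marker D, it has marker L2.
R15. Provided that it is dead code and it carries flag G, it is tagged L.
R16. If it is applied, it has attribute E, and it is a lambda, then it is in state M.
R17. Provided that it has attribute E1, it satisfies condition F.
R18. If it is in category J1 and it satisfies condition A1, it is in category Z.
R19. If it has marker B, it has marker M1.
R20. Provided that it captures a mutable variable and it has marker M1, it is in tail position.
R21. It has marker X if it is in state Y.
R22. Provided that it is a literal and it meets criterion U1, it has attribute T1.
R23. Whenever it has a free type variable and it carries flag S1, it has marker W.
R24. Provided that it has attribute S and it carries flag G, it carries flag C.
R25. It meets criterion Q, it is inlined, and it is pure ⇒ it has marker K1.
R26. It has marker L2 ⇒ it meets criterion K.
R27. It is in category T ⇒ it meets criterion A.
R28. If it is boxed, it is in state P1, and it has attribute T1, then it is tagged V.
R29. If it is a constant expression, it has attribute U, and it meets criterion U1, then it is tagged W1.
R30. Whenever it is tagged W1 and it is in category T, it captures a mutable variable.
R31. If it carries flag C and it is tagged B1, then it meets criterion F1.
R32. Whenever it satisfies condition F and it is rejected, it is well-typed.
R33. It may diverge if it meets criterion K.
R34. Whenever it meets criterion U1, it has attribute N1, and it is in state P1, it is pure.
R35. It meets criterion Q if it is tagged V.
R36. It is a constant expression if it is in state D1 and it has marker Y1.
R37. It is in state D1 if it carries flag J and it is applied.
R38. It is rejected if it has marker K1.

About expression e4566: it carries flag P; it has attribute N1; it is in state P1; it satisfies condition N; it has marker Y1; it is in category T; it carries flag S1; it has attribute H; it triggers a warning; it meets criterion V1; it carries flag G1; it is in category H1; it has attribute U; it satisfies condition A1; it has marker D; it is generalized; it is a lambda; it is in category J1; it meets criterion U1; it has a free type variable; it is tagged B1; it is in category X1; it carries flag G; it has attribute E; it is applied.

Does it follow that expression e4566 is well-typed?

Forward chaining from the given facts derives: has a polymorphic type, has marker L1, carries flag J, has marker L2, is in state M, is in category Z, has marker W, meets criterion K, meets criterion A, may diverge, is pure, is in state D1, is tagged Q1, has marker Z1, is in state Y, has attribute S, has marker B, is boxed, has marker M1, has marker X, carries flag C, meets criterion F1, is a constant expression, is inlined, is tagged W1, captures a mutable variable, is in tail position, has attribute E1, satisfies condition F.
The only rule concluding "it is well-typed" is R32, which needs "it is rejected"; that is never established.

No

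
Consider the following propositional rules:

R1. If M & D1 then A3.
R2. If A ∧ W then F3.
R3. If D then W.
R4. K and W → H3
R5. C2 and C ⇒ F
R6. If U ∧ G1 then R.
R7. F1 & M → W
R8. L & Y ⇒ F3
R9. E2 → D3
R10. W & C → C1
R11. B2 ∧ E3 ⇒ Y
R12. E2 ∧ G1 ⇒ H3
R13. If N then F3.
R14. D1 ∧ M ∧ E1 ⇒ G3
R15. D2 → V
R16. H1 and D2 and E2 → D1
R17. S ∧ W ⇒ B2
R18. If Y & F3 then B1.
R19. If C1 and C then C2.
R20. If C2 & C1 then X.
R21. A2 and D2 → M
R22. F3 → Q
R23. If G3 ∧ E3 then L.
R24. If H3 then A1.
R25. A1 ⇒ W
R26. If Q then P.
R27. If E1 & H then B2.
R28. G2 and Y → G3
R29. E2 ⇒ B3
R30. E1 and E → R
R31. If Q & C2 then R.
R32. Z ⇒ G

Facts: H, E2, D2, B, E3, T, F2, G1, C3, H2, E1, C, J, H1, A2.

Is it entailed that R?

H3  (by R12: E2, G1)
D1  (by R16: H1, D2, E2)
M  (by R21: A2, D2)
A1  (by R24: H3)
W  (by R25: A1)
B2  (by R27: E1, H)
C1  (by R10: W, C)
Y  (by R11: B2, E3)
G3  (by R14: D1, M, E1)
C2  (by R19: C1, C)
L  (by R23: G3, E3)
F3  (by R8: L, Y)
Q  (by R22: F3)
R  (by R31: Q, C2)

Yes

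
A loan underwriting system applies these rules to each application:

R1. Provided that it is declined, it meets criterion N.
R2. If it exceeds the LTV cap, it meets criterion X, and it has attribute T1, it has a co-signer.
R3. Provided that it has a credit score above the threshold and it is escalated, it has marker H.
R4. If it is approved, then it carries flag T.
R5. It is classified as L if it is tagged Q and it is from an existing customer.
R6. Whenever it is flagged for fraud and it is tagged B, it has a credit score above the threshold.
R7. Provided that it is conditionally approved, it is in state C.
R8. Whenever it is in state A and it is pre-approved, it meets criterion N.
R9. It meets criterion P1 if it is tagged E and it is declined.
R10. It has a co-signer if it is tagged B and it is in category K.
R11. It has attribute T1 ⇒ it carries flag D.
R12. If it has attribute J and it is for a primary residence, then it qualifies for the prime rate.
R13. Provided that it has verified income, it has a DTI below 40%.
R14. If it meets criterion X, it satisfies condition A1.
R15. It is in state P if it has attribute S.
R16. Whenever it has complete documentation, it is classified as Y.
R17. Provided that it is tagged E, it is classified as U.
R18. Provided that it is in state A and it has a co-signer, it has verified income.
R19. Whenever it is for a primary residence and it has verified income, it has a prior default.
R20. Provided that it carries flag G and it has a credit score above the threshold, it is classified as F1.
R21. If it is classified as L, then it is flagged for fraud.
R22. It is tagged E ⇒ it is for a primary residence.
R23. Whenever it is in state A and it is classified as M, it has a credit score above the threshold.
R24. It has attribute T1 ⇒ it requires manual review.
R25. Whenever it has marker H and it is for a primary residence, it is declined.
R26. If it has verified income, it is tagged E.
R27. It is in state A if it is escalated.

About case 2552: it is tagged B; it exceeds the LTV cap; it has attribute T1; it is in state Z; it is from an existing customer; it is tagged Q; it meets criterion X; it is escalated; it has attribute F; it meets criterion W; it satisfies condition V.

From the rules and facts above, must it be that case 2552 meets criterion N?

Yes

By R2 (it exceeds the LTV cap, it meets criterion X, it has attribute T1): it has a co-signer.
By R5 (it is tagged Q, it is from an existing customer): it is classified as L.
By R21 (it is classified as L): it is flagged for fraud.
By R27 (it is escalated): it is in state A.
By R6 (it is flagged for fraud, it is tagged B): it has a credit score above the threshold.
By R18 (it is in state A, it has a co-signer): it has verified income.
By R26 (it has verified income): it is tagged E.
By R3 (it has a credit score above the threshold, it is escalated): it has marker H.
By R22 (it is tagged E): it is for a primary residence.
By R25 (it has marker H, it is for a primary residence): it is declined.
By R1 (it is declined): it meets criterion N.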